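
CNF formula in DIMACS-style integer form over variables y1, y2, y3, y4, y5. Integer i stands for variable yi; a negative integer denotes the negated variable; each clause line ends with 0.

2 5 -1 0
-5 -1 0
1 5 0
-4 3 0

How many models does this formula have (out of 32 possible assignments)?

9

Case analysis on y1 and y5:
  y1=T, y5=T: a clause becomes empty — 0.
  y1=T, y5=F: remaining (y2,y3,y4) ∈ {(T,F,F); (T,T,F); (T,T,T)} — 3.
  y1=F, y5=T: y2 free; 3 ways for (y3,y4) × 2^1 = 6.
  y1=F, y5=F: a clause becomes empty — 0.
Total: 0 + 3 + 6 + 0 = 9.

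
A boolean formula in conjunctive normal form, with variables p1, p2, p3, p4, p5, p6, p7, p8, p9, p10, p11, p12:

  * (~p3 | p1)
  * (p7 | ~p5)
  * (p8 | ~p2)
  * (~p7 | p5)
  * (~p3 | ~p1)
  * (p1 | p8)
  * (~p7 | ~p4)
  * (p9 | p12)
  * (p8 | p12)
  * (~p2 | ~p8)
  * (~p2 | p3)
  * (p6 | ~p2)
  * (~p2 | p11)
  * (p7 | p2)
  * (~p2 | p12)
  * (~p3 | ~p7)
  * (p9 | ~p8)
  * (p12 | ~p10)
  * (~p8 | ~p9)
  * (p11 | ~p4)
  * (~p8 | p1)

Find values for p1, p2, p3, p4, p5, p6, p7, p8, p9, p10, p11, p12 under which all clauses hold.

p1=True, p2=False, p3=False, p4=False, p5=True, p6=True, p7=True, p8=False, p9=False, p10=True, p11=True, p12=True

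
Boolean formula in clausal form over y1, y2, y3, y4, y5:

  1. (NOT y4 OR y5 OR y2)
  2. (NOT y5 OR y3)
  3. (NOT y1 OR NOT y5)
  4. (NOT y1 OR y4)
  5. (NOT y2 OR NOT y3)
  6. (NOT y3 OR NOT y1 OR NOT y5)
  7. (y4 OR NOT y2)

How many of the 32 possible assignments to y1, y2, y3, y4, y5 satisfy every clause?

6

Satisfying assignments:
  y1=0 y2=0 y3=0 y4=0 y5=0
  y1=0 y2=0 y3=1 y4=0 y5=0
  y1=0 y2=0 y3=1 y4=0 y5=1
  y1=0 y2=0 y3=1 y4=1 y5=1
  y1=0 y2=1 y3=0 y4=1 y5=0
  y1=1 y2=1 y3=0 y4=1 y5=0
Count: 6.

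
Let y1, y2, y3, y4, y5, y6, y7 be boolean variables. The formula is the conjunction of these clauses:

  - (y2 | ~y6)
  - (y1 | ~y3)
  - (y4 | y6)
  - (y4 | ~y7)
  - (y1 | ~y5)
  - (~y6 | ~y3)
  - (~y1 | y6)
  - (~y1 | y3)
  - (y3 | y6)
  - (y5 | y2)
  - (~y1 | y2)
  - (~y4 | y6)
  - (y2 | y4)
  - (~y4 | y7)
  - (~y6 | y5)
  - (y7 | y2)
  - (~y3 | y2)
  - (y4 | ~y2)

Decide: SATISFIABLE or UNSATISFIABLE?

y2 = True:
  propagation gives y4=True, y6=True, y3=False, y1=False; an empty clause results — contradiction.
y2 = False:
  propagation gives y6=False, y4=True; an empty clause results — contradiction.
Every branch closes, so no satisfying assignment exists.

UNSATISFIABLE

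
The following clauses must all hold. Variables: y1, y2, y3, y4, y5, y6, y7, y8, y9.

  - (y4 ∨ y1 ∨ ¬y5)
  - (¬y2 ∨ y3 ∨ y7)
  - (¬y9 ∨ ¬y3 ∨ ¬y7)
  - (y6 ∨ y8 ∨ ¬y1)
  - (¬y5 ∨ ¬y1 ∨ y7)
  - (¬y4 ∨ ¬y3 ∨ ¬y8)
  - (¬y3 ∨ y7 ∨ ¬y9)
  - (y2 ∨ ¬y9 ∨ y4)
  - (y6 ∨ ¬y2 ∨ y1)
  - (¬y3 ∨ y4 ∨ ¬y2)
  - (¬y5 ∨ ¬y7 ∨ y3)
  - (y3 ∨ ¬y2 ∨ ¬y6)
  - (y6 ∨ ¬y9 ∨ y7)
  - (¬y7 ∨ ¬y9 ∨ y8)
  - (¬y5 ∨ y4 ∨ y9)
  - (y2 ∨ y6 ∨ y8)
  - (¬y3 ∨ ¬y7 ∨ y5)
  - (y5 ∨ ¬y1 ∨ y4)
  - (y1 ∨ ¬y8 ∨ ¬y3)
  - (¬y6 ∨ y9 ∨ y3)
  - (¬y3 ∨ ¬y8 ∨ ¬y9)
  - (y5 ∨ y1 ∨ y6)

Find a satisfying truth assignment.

Branch on y1: take y1 = False.
Try y2 = True.
  then y6 is forced to True.
  then y3 is forced to True.
  then y4 is forced to True.
  then y8 is forced to False.
The remaining clauses are satisfied by y5 = True, y7 = True, y9 = False.
Every clause has at least one true literal under this assignment.

y1=F, y2=T, y3=T, y4=T, y5=T, y6=T, y7=T, y8=F, y9=F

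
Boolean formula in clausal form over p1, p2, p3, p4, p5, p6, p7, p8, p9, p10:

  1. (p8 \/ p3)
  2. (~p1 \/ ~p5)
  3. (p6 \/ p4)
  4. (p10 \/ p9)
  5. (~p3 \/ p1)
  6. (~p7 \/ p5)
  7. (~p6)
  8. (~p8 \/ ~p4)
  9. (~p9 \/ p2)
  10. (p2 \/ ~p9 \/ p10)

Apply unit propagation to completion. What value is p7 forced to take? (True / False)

False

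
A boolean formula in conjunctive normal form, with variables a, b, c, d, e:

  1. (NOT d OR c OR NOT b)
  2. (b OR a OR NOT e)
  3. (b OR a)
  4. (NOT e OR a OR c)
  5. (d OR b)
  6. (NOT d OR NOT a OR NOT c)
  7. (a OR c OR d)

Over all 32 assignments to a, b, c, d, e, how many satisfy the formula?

10

Split on a, then b.
  a=1, b=1: remaining (c,d,e) ∈ {(0,0,0); (0,0,1); (1,0,0); (1,0,1)} — 4.
  a=1, b=0: remaining (c,d,e) ∈ {(0,1,0); (0,1,1)} — 2.
  a=0, b=1: remaining (c,d,e) ∈ {(1,0,0); (1,0,1); (1,1,0); (1,1,1)} — 4.
  a=0, b=0: a clause becomes empty — 0.
Total: 4 + 2 + 4 + 0 = 10.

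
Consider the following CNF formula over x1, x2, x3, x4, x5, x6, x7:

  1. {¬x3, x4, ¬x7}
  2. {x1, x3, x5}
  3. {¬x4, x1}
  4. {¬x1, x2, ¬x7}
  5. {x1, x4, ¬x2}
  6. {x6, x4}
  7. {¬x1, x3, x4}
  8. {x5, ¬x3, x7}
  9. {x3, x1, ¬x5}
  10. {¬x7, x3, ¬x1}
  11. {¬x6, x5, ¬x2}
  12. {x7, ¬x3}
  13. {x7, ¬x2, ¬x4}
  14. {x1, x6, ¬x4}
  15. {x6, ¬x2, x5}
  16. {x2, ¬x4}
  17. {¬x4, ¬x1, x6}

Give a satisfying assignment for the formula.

x1 = True  x2 = True  x3 = True  x4 = True  x5 = True  x6 = True  x7 = True

Check each clause:
  1. {x4, ¬x3, ¬x7} — x4 is true.
  2. {x3, x1, x5} — x1 is true.
  3. {¬x4, x1} — x1 is true.
  4. {¬x7, ¬x1, x2} — x2 is true.
  5. {x4, ¬x2, x1} — x1 is true.
  6. {x4, x6} — x4 is true.
  7. {x4, x3, ¬x1} — x3 is true.
  8. {x5, x7, ¬x3} — x5 is true.
  9. {x1, x3, ¬x5} — x1 is true.
  10. {x3, ¬x7, ¬x1} — x3 is true.
  11. {¬x6, x5, ¬x2} — x5 is true.
  12. {¬x3, x7} — x7 is true.
  13. {¬x4, ¬x2, x7} — x7 is true.
  14. {¬x4, x6, x1} — x1 is true.
  15. {¬x2, x5, x6} — x5 is true.
  16. {¬x4, x2} — x2 is true.
  17. {¬x4, ¬x1, x6} — x6 is true.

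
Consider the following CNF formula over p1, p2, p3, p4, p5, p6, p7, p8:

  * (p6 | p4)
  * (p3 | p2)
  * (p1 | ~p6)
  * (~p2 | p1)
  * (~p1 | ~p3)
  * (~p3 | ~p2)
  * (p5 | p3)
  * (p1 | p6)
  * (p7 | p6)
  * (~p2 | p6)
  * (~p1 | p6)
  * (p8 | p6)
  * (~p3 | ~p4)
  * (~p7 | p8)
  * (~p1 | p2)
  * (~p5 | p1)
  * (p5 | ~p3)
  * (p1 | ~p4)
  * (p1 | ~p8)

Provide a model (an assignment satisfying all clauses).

p1 = 1, p2 = 1, p3 = 0, p4 = 1, p5 = 1, p6 = 1, p7 = 0, p8 = 0

Try p1 = True.
  then p3 is forced to False.
  then p2 is forced to True.
  then p5 is forced to True.
  then p6 is forced to True.
Branch on p7: take p7 = False.
p4, p8 are now unconstrained; take p4 = True, p8 = False.
Every clause has at least one true literal under this assignment.
Check each clause:
  1. (p6 | p4) — p4 is true.
  2. (p2 | p3) — p2 is true.
  3. (p1 | ~p6) — p1 is true.
  4. (~p2 | p1) — p1 is true.
  5. (~p3 | ~p1) — ~p3 is true.
  6. (~p3 | ~p2) — ~p3 is true.
  7. (p5 | p3) — p5 is true.
  8. (p6 | p1) — p1 is true.
  9. (p6 | p7) — p6 is true.
  10. (~p2 | p6) — p6 is true.
  11. (~p1 | p6) — p6 is true.
  12. (p8 | p6) — p6 is true.
  13. (~p3 | ~p4) — ~p3 is true.
  14. (p8 | ~p7) — ~p7 is true.
  15. (~p1 | p2) — p2 is true.
  16. (~p5 | p1) — p1 is true.
  17. (~p3 | p5) — ~p3 is true.
  18. (p1 | ~p4) — p1 is true.
  19. (~p8 | p1) — ~p8 is true.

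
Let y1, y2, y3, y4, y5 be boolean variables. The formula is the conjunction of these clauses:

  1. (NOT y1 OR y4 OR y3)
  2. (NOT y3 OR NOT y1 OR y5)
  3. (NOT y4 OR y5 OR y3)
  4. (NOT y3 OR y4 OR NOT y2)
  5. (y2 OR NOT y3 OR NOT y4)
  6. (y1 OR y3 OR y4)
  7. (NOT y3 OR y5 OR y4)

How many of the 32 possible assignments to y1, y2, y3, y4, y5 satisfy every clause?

Split on y3, then y4.
  y3=T, y4=T: remaining (y1,y2,y5) ∈ {(F,T,F); (F,T,T); (T,T,T)} — 3.
  y3=T, y4=F: remaining (y1,y2,y5) ∈ {(F,F,T); (T,F,T)} — 2.
  y3=F, y4=T: remaining (y1,y2,y5) ∈ {(F,F,T); (F,T,T); (T,F,T); (T,T,T)} — 4.
  y3=F, y4=F: a clause becomes empty — 0.
Total: 3 + 2 + 4 + 0 = 9.

9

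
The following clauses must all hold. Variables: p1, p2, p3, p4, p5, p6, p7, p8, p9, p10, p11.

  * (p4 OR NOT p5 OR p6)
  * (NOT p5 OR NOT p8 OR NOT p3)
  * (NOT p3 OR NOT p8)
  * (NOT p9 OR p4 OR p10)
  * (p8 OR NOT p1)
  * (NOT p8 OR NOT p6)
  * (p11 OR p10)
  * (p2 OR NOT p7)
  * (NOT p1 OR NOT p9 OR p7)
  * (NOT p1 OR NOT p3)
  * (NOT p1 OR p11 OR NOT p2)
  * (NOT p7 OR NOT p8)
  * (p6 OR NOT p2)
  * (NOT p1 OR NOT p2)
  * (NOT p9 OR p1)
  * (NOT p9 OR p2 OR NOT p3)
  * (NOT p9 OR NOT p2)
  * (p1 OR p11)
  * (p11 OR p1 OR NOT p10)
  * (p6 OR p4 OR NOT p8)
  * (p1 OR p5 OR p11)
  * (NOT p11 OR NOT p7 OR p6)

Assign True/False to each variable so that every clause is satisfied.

Pure literal: p3 appears only negated; assign p3 = False.
p9 occurs only negated in the remaining clauses — set p9 = False.
Branch on p1: take p1 = False.
  then p11 is forced to True.
Set p2 = False and propagate.
  then p7 is forced to False.
Set p4 = False and propagate.
For the remaining variables, p5 = True, p6 = True, p8 = False, p10 = False works.
Every clause has at least one true literal under this assignment.

p1 = F, p2 = F, p3 = F, p4 = F, p5 = T, p6 = T, p7 = F, p8 = F, p9 = F, p10 = F, p11 = T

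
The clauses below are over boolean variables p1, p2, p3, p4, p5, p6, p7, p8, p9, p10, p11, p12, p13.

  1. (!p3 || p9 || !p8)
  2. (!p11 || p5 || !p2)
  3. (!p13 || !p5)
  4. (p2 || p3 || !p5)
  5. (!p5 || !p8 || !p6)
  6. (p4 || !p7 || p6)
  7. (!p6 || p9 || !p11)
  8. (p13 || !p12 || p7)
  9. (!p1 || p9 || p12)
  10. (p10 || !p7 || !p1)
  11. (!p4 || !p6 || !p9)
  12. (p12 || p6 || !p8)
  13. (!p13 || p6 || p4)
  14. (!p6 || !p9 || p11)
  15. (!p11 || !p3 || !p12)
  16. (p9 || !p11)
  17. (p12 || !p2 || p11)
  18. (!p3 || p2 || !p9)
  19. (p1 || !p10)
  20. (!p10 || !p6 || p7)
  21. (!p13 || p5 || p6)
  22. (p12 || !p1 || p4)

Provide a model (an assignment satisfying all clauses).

p8 occurs only negated in the remaining clauses — set p8 = False.
Try p1 = False.
  then p10 is forced to False.
Set p2 = True and propagate.
Try p3 = True.
For the remaining variables, p4 = True, p5 = True, p6 = False, p7 = True, p9 = True, p11 = True, p12 = False, p13 = False works.

p1 = False, p2 = True, p3 = True, p4 = True, p5 = True, p6 = False, p7 = True, p8 = False, p9 = True, p10 = False, p11 = True, p12 = False, p13 = False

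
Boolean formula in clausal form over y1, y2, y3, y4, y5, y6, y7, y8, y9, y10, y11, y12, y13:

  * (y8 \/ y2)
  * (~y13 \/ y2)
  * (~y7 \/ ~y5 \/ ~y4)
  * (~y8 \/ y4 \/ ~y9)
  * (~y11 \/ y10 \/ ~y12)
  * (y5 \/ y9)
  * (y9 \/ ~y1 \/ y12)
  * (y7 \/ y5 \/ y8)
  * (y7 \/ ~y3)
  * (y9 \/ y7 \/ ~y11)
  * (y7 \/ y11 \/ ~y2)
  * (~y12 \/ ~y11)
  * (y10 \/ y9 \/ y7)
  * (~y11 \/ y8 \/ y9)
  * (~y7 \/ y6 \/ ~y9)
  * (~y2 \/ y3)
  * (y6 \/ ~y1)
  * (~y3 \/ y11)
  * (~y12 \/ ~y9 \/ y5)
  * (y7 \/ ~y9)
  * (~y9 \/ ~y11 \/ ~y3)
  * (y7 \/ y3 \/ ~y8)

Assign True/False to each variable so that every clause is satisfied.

y1=0, y2=0, y3=0, y4=0, y5=1, y6=0, y7=1, y8=1, y9=0, y10=1, y11=0, y12=0, y13=0

Check each clause:
  1. (y2 \/ y8) — y8 is true.
  2. (y2 \/ ~y13) — ~y13 is true.
  3. (~y4 \/ ~y7 \/ ~y5) — ~y4 is true.
  4. (y4 \/ ~y9 \/ ~y8) — ~y9 is true.
  5. (~y12 \/ ~y11 \/ y10) — y10 is true.
  6. (y9 \/ y5) — y5 is true.
  7. (~y1 \/ y9 \/ y12) — ~y1 is true.
  8. (y8 \/ y7 \/ y5) — y8 is true.
  9. (~y3 \/ y7) — ~y3 is true.
  10. (~y11 \/ y9 \/ y7) — ~y11 is true.
  11. (y7 \/ y11 \/ ~y2) — ~y2 is true.
  12. (~y11 \/ ~y12) — ~y12 is true.
  13. (y10 \/ y7 \/ y9) — y10 is true.
  14. (y9 \/ ~y11 \/ y8) — y8 is true.
  15. (y6 \/ ~y9 \/ ~y7) — ~y9 is true.
  16. (~y2 \/ y3) — ~y2 is true.
  17. (y6 \/ ~y1) — ~y1 is true.
  18. (~y3 \/ y11) — ~y3 is true.
  19. (~y9 \/ ~y12 \/ y5) — ~y12 is true.
  20. (y7 \/ ~y9) — ~y9 is true.
  21. (~y3 \/ ~y9 \/ ~y11) — ~y3 is true.
  22. (y7 \/ y3 \/ ~y8) — y7 is true.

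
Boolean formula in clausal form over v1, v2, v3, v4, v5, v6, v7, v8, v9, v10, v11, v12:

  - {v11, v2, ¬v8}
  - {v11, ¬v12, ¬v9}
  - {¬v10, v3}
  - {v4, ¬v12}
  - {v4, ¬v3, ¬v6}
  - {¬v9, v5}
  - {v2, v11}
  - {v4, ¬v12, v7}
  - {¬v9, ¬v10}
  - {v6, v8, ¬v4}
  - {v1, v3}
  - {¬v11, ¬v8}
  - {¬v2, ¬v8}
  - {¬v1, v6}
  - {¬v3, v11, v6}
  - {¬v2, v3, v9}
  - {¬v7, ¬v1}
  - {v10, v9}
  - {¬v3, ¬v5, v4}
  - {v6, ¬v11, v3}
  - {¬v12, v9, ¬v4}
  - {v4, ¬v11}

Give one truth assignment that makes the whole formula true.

Pure literal: v12 appears only negated; assign v12 = False.
Set v1 = False and propagate.
  then v3 is forced to True.
Set v2 = True and propagate.
  then v8 is forced to False.
For the remaining variables, v4 = True, v5 = True, v6 = True, v7 = True, v9 = True, v10 = False, v11 = False works.
Every clause has at least one true literal under this assignment.

v1=False  v2=True  v3=True  v4=True  v5=True  v6=True  v7=True  v8=False  v9=True  v10=False  v11=False  v12=False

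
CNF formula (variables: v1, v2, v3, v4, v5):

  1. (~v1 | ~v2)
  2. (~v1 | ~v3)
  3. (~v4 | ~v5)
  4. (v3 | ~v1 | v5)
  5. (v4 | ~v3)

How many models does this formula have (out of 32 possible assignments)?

9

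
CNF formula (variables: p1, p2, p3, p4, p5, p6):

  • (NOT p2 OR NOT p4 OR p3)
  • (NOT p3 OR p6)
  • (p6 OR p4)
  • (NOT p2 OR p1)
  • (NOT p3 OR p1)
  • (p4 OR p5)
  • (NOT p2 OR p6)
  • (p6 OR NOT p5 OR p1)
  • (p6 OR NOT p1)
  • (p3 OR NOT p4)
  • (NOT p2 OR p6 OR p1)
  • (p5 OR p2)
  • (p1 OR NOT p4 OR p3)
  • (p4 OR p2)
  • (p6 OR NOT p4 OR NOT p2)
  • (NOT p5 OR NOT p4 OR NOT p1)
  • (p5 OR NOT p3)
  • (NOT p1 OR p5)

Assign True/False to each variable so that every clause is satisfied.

p1=1, p2=1, p3=0, p4=0, p5=1, p6=1

Check each clause:
  1. (p3 OR NOT p2 OR NOT p4) — NOT p4 is true.
  2. (p6 OR NOT p3) — NOT p3 is true.
  3. (p4 OR p6) — p6 is true.
  4. (NOT p2 OR p1) — p1 is true.
  5. (NOT p3 OR p1) — p1 is true.
  6. (p5 OR p4) — p5 is true.
  7. (NOT p2 OR p6) — p6 is true.
  8. (p1 OR NOT p5 OR p6) — p1 is true.
  9. (NOT p1 OR p6) — p6 is true.
  10. (p3 OR NOT p4) — NOT p4 is true.
  11. (p1 OR p6 OR NOT p2) — p1 is true.
  12. (p2 OR p5) — p2 is true.
  13. (p3 OR p1 OR NOT p4) — p1 is true.
  14. (p4 OR p2) — p2 is true.
  15. (NOT p4 OR NOT p2 OR p6) — NOT p4 is true.
  16. (NOT p5 OR NOT p1 OR NOT p4) — NOT p4 is true.
  17. (NOT p3 OR p5) — p5 is true.
  18. (p5 OR NOT p1) — p5 is true.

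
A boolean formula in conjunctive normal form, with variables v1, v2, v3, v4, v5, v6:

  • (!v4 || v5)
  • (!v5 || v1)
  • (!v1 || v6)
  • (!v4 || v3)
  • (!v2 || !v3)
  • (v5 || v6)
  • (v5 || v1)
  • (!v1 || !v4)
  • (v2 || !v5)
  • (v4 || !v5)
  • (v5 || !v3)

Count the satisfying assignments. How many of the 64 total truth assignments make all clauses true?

2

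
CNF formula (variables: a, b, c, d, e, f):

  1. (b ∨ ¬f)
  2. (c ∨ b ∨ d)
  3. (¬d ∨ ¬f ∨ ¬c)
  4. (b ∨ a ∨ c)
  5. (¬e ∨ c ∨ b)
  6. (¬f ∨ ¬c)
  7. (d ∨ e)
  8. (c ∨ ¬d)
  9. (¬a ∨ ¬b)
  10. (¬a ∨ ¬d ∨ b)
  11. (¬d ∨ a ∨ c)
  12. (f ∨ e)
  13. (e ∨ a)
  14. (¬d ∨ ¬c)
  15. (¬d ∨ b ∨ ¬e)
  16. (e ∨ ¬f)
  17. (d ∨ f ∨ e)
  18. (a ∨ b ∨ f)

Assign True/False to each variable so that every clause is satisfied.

Set a = False and propagate.
  then e is forced to True.
Branch on b: take b = True.
The remaining clauses are satisfied by c = True, d = False, f = False.
Every clause has at least one true literal under this assignment.

a=0, b=1, c=1, d=0, e=1, f=0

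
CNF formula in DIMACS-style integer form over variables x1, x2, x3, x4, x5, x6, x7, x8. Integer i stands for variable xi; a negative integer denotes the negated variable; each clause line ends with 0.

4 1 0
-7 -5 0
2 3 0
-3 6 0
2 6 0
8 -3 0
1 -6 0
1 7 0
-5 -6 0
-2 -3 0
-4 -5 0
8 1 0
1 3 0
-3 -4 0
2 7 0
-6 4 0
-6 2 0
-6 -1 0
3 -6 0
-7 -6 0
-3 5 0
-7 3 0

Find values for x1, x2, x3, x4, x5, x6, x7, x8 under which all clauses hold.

x1=T, x2=T, x3=F, x4=T, x5=F, x6=F, x7=F, x8=T

Pure literal: x8 appears only positively; assign x8 = True.
Set x1 = True and propagate.
  then x6 is forced to False.
  then x3 is forced to False.
  then x2 is forced to True.
  then x7 is forced to False.
For the remaining variables, x4 = True, x5 = False works.
Every clause has at least one true literal under this assignment.
Check each clause:
  1. (x1 ∨ x4) — x1 is true.
  2. (¬x5 ∨ ¬x7) — ¬x7 is true.
  3. (x2 ∨ x3) — x2 is true.
  4. (x6 ∨ ¬x3) — ¬x3 is true.
  5. (x6 ∨ x2) — x2 is true.
  6. (¬x3 ∨ x8) — x8 is true.
  7. (¬x6 ∨ x1) — x1 is true.
  8. (x7 ∨ x1) — x1 is true.
  9. (¬x6 ∨ ¬x5) — ¬x6 is true.
  10. (¬x3 ∨ ¬x2) — ¬x3 is true.
  11. (¬x4 ∨ ¬x5) — ¬x5 is true.
  12. (x8 ∨ x1) — x8 is true.
  13. (x1 ∨ x3) — x1 is true.
  14. (¬x3 ∨ ¬x4) — ¬x3 is true.
  15. (x7 ∨ x2) — x2 is true.
  16. (x4 ∨ ¬x6) — ¬x6 is true.
  17. (x2 ∨ ¬x6) — x2 is true.
  18. (¬x1 ∨ ¬x6) — ¬x6 is true.
  19. (¬x6 ∨ x3) — ¬x6 is true.
  20. (¬x7 ∨ ¬x6) — ¬x7 is true.
  21. (x5 ∨ ¬x3) — ¬x3 is true.
  22. (¬x7 ∨ x3) — ¬x7 is true.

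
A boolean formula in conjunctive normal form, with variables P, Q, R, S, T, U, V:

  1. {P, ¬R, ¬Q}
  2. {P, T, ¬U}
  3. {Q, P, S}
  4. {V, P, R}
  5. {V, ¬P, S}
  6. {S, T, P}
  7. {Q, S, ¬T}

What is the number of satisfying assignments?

58

Split on P, then S.
  P=T, S=T: Q, R, T, U, V free → 2^5 = 32.
  P=T, S=F: R, U free; 3 ways for (Q,T,V) × 2^2 = 12.
  P=F, S=T: 12 of the 32 assignments to (Q,R,T,U,V) work.
  P=F, S=F: remaining (Q,R,T,U,V) ∈ {(T,F,T,F,T); (T,F,T,T,T)} — 2.
Total: 32 + 12 + 12 + 2 = 58.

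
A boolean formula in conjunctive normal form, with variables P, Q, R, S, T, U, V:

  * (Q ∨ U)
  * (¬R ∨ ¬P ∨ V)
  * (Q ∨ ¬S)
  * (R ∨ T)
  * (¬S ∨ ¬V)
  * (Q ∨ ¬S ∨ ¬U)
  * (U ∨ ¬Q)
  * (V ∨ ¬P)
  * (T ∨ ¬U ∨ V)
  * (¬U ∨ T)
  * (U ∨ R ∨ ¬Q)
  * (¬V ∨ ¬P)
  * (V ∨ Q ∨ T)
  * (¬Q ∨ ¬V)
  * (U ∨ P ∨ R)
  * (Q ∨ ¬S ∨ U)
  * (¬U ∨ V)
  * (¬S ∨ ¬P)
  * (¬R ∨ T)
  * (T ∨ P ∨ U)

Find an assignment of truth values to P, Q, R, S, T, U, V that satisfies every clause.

P=0  Q=0  R=1  S=0  T=1  U=1  V=1

Pure literal: S appears only negated; assign S = False.
T occurs only positively in the remaining clauses — set T = True.
Try P = False.
Try Q = False.
  then U is forced to True.
  then V is forced to True.
R is now unconstrained; take R = True.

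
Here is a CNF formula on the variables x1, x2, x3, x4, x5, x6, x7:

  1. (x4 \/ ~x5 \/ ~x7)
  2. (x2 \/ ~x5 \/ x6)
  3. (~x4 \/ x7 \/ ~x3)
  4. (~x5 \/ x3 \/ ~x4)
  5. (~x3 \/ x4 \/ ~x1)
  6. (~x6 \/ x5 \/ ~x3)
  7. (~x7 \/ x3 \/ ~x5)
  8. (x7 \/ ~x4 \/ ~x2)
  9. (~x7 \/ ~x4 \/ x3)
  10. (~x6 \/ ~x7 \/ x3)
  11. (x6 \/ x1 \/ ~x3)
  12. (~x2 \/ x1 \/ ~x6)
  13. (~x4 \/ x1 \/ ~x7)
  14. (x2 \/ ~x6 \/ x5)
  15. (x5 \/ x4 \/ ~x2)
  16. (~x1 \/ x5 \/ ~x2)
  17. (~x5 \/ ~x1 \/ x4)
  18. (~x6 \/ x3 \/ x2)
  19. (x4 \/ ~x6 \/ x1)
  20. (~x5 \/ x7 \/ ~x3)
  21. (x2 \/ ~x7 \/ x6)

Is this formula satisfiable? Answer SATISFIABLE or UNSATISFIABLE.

Branch on x1: take x1 = True.
For the remaining variables, x2 = True, x3 = True, x4 = True, x5 = True, x6 = True, x7 = True works.
Every clause has at least one true literal under this assignment.
So x1=T, x2=T, x3=T, x4=T, x5=T, x6=T, x7=T is a satisfying assignment.

SATISFIABLE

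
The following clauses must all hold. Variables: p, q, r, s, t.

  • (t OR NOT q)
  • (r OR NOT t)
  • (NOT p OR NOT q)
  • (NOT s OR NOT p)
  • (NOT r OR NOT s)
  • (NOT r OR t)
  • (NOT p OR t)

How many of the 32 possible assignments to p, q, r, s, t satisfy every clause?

5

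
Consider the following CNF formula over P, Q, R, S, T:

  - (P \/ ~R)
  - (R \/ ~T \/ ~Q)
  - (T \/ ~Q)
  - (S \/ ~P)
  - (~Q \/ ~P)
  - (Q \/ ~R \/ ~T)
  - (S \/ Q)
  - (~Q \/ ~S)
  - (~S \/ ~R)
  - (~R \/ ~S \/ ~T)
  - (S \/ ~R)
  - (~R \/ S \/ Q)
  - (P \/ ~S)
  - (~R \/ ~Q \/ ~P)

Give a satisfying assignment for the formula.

Set P = True and propagate.
  then S is forced to True.
  then Q is forced to False.
  then R is forced to False.
T is now unconstrained; take T = True.
Every clause has at least one true literal under this assignment.

P = 1, Q = 0, R = 0, S = 1, T = 1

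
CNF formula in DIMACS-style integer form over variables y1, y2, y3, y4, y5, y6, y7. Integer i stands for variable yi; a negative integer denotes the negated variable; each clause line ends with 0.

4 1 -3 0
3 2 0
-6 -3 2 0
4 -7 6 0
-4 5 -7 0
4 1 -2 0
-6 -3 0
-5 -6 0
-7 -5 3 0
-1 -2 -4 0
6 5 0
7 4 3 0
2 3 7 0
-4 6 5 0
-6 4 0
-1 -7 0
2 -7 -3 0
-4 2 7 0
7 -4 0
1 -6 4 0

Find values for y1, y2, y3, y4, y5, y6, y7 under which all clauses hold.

y1=1, y2=1, y3=1, y4=0, y5=1, y6=0, y7=0

Try y1 = True.
  then y7 is forced to False.
  then y4 is forced to False.
  then y3 is forced to True.
  then y6 is forced to False.
  then y5 is forced to True.
y2 is now unconstrained; take y2 = True.
Check each clause:
  1. (¬y3 ∨ y4 ∨ y1) — y1 is true.
  2. (y3 ∨ y2) — y2 is true.
  3. (y2 ∨ ¬y6 ∨ ¬y3) — ¬y6 is true.
  4. (y6 ∨ ¬y7 ∨ y4) — ¬y7 is true.
  5. (¬y7 ∨ ¬y4 ∨ y5) — ¬y7 is true.
  6. (y1 ∨ y4 ∨ ¬y2) — y1 is true.
  7. (¬y3 ∨ ¬y6) — ¬y6 is true.
  8. (¬y6 ∨ ¬y5) — ¬y6 is true.
  9. (¬y7 ∨ y3 ∨ ¬y5) — y3 is true.
  10. (¬y4 ∨ ¬y1 ∨ ¬y2) — ¬y4 is true.
  11. (y6 ∨ y5) — y5 is true.
  12. (y3 ∨ y7 ∨ y4) — y3 is true.
  13. (y7 ∨ y2 ∨ y3) — y2 is true.
  14. (y6 ∨ ¬y4 ∨ y5) — ¬y4 is true.
  15. (y4 ∨ ¬y6) — ¬y6 is true.
  16. (¬y7 ∨ ¬y1) — ¬y7 is true.
  17. (¬y3 ∨ y2 ∨ ¬y7) — ¬y7 is true.
  18. (y7 ∨ y2 ∨ ¬y4) — y2 is true.
  19. (¬y4 ∨ y7) — ¬y4 is true.
  20. (y1 ∨ ¬y6 ∨ y4) — y1 is true.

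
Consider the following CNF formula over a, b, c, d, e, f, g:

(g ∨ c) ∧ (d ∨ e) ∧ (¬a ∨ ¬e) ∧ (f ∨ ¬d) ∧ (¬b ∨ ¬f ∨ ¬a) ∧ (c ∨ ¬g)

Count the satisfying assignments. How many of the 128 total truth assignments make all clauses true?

Case analysis on a and c:
  a=1, c=1: remaining (b,d,e,f,g) ∈ {(0,1,0,1,0); (0,1,0,1,1)} — 2.
  a=1, c=0: a clause becomes empty — 0.
  a=0, c=1: b, g free; 4 ways for (d,e,f) × 2^2 = 16.
  a=0, c=0: a clause becomes empty — 0.
Total: 2 + 0 + 16 + 0 = 18.

18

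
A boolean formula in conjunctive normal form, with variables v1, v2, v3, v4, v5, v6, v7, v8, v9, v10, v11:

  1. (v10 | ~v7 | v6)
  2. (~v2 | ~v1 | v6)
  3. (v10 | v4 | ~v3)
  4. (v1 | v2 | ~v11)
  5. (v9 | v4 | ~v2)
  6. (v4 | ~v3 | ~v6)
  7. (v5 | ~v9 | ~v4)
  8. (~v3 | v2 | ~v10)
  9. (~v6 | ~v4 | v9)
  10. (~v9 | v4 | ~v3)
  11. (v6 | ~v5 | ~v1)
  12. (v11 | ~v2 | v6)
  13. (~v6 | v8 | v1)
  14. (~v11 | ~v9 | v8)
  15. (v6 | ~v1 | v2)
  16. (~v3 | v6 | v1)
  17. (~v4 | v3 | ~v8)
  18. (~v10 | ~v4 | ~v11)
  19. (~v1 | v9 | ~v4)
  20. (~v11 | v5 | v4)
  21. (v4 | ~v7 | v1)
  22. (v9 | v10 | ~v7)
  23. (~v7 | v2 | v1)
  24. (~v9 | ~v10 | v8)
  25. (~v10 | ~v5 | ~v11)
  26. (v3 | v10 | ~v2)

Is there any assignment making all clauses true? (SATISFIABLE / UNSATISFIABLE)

SATISFIABLE

Pure literal: v7 appears only negated; assign v7 = False.
Set v1 = False and propagate.
Branch on v2: take v2 = False.
  then v11 is forced to False.
Branch on v3: take v3 = False.
The remaining clauses are satisfied by v4 = False, v5 = False, v6 = False, v8 = True, v9 = True, v10 = False.
Every clause has at least one true literal under this assignment.
So v1=False, v2=False, v3=False, v4=False, v5=False, v6=False, v7=False, v8=True, v9=True, v10=False, v11=False is a satisfying assignment.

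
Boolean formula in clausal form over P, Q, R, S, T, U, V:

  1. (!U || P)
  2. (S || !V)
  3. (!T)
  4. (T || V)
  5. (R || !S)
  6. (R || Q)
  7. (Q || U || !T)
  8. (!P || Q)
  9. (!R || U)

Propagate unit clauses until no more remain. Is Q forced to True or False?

True

Unit clause (!T) sets T = False.
(T || V): since T = False, the clause reduces to (V). V = True.
In (!V || S), !V is now false; S must hold, so S = True.
(R || !S): since S = True, the clause reduces to (R). R = True.
(!R || U): since R = True, the clause reduces to (U). U = True.
From (!U || P) and U = True: P = True.
(Q || !P): since P = True, the clause reduces to (Q). Q = True.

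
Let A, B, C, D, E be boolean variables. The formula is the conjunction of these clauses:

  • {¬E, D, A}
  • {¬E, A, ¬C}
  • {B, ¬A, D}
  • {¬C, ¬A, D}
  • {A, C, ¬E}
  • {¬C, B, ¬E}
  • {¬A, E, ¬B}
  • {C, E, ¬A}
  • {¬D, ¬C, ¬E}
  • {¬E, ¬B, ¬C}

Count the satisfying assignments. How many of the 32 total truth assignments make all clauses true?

12

Split on E, then A.
  E=1, A=1: remaining (B,C,D) ∈ {(0,0,1); (1,0,0); (1,0,1)} — 3.
  E=1, A=0: a clause becomes empty — 0.
  E=0, A=1: remaining (B,C,D) ∈ {(0,1,1)} — 1.
  E=0, A=0: B, C, D free → 2^3 = 8.
Total: 3 + 0 + 1 + 8 = 12.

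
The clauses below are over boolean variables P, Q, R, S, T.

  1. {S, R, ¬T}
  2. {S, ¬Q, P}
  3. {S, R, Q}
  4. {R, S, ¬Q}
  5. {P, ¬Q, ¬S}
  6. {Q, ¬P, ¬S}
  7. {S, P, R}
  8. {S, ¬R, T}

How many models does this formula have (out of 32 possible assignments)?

Case analysis on S and Q:
  S=T, Q=T: remaining (P,R,T) ∈ {(T,F,F); (T,F,T); (T,T,F); (T,T,T)} — 4.
  S=T, Q=F: remaining (P,R,T) ∈ {(F,F,F); (F,F,T); (F,T,F); (F,T,T)} — 4.
  S=F, Q=T: remaining (P,R,T) ∈ {(T,T,T)} — 1.
  S=F, Q=F: remaining (P,R,T) ∈ {(F,T,T); (T,T,T)} — 2.
Total: 4 + 4 + 1 + 2 = 11.

11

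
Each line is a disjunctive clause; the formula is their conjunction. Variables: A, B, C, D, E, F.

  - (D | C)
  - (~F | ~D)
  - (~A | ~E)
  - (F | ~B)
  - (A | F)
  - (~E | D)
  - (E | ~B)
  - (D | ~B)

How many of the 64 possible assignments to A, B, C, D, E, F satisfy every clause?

5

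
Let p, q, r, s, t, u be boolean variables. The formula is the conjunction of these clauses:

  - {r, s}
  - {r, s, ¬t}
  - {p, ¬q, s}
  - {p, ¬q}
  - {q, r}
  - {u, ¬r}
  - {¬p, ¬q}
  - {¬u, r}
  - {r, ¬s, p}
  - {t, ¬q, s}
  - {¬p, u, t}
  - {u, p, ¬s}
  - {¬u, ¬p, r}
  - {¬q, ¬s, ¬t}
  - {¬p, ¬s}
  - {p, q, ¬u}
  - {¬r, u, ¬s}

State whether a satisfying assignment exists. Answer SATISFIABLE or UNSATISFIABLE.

Try p = True.
  then q is forced to False.
  then r is forced to True.
  then u is forced to True.
  then s is forced to False.
t is now unconstrained; take t = True.
Every clause has at least one true literal under this assignment.
So p=True, q=False, r=True, s=False, t=True, u=True is a satisfying assignment.

SATISFIABLE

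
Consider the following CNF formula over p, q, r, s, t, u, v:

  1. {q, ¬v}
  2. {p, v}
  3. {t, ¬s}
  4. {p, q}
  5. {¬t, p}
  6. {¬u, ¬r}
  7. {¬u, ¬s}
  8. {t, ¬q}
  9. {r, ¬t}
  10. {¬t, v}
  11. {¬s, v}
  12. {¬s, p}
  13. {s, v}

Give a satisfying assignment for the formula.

p = T  q = T  r = T  s = F  t = T  u = F  v = T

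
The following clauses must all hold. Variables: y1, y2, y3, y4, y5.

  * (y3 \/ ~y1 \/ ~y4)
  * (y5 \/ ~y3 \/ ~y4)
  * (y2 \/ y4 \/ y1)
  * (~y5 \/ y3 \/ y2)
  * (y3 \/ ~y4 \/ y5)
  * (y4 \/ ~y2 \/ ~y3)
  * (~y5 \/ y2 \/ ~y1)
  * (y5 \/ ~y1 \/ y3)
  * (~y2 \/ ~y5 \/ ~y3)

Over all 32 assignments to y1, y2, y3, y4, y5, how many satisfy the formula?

6

Satisfying assignments:
  y1=0 y2=0 y3=1 y4=1 y5=1
  y1=0 y2=1 y3=0 y4=0 y5=0
  y1=0 y2=1 y3=0 y4=0 y5=1
  y1=0 y2=1 y3=0 y4=1 y5=1
  y1=1 y2=0 y3=1 y4=0 y5=0
  y1=1 y2=1 y3=0 y4=0 y5=1
That's 6 in total.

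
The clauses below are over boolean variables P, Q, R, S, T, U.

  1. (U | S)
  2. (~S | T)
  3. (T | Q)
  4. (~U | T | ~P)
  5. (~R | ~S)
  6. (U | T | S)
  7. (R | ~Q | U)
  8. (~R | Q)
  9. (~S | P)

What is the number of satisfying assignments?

11

Case analysis on S and T:
  S=T, T=T: remaining (P,Q,R,U) ∈ {(T,F,F,F); (T,F,F,T); (T,T,F,T)} — 3.
  S=T, T=F: a clause becomes empty — 0.
  S=F, T=T: P free; 3 ways for (Q,R,U) × 2^1 = 6.
  S=F, T=F: remaining (P,Q,R,U) ∈ {(F,T,F,T); (F,T,T,T)} — 2.
Total: 3 + 0 + 6 + 2 = 11.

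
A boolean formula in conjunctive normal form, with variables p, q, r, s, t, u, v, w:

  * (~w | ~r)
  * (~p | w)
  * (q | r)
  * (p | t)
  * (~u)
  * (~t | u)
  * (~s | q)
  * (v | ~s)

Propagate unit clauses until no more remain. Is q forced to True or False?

True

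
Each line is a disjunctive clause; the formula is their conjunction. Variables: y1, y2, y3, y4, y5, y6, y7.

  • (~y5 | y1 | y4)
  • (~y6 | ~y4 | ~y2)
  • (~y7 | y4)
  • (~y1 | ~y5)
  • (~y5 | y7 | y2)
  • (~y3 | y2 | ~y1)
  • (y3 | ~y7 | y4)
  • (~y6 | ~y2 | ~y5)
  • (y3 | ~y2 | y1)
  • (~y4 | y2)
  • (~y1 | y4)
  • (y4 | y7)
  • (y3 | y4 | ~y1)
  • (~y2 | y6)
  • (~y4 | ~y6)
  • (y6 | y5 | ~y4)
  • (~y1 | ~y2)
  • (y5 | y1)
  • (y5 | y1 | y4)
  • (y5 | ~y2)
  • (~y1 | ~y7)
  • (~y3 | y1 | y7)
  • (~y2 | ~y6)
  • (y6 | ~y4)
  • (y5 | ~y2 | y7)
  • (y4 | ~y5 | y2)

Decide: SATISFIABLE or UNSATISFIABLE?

UNSATISFIABLE

y4 = True:
  propagation gives y2=True, y6=False; an empty clause results — contradiction.
y4 = False:
  propagation gives y7=False; an empty clause results — contradiction.
Every branch closes, so no satisfying assignment exists.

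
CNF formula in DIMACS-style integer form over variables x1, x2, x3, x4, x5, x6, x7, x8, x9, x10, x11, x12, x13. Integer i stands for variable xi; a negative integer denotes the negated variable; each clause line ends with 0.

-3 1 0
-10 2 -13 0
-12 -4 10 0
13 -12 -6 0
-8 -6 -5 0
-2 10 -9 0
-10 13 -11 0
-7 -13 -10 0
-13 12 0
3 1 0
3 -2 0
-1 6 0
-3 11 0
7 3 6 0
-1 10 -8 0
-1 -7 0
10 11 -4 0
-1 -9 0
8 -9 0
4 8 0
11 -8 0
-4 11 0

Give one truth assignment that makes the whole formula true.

x1=T, x2=T, x3=T, x4=F, x5=F, x6=T, x7=F, x8=T, x9=F, x10=T, x11=T, x12=T, x13=T

Pure literal: x5 appears only negated; assign x5 = False.
x9 occurs only negated in the remaining clauses — set x9 = False.
Branch on x1: take x1 = True.
  then x6 is forced to True.
  then x7 is forced to False.
For the remaining variables, x2 = True, x3 = True, x4 = False, x8 = True, x10 = True, x11 = True, x12 = True, x13 = True works.
Check each clause:
  1. (x1 || !x3) — x1 is true.
  2. (!x10 || !x13 || x2) — x2 is true.
  3. (!x4 || !x12 || x10) — x10 is true.
  4. (!x6 || x13 || !x12) — x13 is true.
  5. (!x8 || !x6 || !x5) — !x5 is true.
  6. (!x2 || !x9 || x10) — x10 is true.
  7. (!x11 || x13 || !x10) — x13 is true.
  8. (!x13 || !x10 || !x7) — !x7 is true.
  9. (x12 || !x13) — x12 is true.
  10. (x3 || x1) — x1 is true.
  11. (!x2 || x3) — x3 is true.
  12. (!x1 || x6) — x6 is true.
  13. (!x3 || x11) — x11 is true.
  14. (x6 || x3 || x7) — x3 is true.
  15. (!x8 || x10 || !x1) — x10 is true.
  16. (!x1 || !x7) — !x7 is true.
  17. (x11 || x10 || !x4) — x10 is true.
  18. (!x1 || !x9) — !x9 is true.
  19. (x8 || !x9) — x8 is true.
  20. (x8 || x4) — x8 is true.
  21. (!x8 || x11) — x11 is true.
  22. (x11 || !x4) — x11 is true.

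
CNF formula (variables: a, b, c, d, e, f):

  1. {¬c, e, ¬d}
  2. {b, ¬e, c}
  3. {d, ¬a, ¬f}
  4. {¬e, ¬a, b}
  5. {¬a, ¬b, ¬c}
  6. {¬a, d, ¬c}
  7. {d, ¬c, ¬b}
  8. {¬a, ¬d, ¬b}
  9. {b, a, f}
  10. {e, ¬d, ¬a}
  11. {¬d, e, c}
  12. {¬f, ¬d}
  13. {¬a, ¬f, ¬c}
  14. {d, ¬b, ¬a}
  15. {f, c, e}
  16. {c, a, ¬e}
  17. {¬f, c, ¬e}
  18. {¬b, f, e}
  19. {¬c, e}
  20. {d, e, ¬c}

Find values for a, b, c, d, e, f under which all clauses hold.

Set a = False and propagate.
For the remaining variables, b = False, c = False, d = False, e = False, f = True works.
Every clause has at least one true literal under this assignment.

a=F, b=F, c=F, d=F, e=F, f=T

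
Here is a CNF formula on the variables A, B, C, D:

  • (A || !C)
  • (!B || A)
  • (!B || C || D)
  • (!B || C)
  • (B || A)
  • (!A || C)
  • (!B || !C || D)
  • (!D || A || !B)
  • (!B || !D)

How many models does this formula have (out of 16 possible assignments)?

Satisfying assignments:
  A=1 B=0 C=1 D=0
  A=1 B=0 C=1 D=1
That's 2 in total.

2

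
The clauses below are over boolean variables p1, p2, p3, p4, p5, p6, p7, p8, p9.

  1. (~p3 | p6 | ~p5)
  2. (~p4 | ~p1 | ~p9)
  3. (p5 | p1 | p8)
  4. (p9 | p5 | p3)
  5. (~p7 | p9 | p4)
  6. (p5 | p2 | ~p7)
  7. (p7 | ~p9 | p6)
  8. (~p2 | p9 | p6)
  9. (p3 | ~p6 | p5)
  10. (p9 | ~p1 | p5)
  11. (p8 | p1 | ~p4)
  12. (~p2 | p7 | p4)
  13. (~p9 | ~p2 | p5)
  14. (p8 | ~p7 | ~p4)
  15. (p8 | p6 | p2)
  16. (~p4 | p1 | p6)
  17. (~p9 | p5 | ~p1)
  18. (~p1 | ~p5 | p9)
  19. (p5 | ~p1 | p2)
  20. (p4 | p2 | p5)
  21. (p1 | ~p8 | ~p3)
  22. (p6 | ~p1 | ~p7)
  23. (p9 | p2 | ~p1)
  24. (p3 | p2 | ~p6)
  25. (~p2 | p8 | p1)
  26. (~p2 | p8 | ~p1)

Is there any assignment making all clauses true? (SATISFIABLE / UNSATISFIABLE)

Branch on p1: take p1 = False.
The remaining clauses are satisfied by p2 = False, p3 = True, p4 = False, p5 = True, p6 = True, p7 = False, p8 = False, p9 = True.
Every clause has at least one true literal under this assignment.
So p1 = F, p2 = F, p3 = T, p4 = F, p5 = T, p6 = T, p7 = F, p8 = F, p9 = T is a satisfying assignment.

SATISFIABLE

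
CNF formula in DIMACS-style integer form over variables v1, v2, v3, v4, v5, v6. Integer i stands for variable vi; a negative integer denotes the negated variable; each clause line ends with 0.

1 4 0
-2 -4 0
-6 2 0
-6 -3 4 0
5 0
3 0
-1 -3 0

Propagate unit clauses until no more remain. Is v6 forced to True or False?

(v5) is a unit clause: v5 = True.
(v3) stands alone — v3 = True.
In (!v3 || !v1), !v3 is now false; !v1 must hold, so v1 = False.
From (v4 || v1) and v1 = False: v4 = True.
From (!v2 || !v4) and v4 = True: v2 = False.
In (v2 || !v6), v2 is now false; !v6 must hold, so v6 = False.

False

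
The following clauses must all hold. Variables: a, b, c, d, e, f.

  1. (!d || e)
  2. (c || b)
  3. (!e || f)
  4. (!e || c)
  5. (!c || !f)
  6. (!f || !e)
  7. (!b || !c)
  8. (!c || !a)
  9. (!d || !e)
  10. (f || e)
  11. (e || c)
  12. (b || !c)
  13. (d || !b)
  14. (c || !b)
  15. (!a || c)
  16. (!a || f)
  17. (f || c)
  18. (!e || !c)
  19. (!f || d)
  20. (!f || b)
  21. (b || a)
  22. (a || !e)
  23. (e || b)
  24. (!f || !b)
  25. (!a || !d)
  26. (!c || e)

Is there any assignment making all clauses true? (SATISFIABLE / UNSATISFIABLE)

c = True:
  propagation gives f=False, e=False; an empty clause results — contradiction.
c = False:
  propagation gives b=True; an empty clause results — contradiction.
Every branch closes, so no satisfying assignment exists.

UNSATISFIABLE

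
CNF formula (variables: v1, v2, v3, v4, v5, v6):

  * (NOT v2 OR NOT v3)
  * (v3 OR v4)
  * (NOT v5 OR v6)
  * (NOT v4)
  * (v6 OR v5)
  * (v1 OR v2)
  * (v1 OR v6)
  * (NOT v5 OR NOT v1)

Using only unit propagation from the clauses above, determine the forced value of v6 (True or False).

True

(NOT v4) stands alone — v4 = False.
In (v3 OR v4), v4 is now false; v3 must hold, so v3 = True.
(NOT v3 OR NOT v2): since v3 = True, the clause reduces to (NOT v2). v2 = False.
In (v2 OR v1), v2 is now false; v1 must hold, so v1 = True.
(NOT v1 OR NOT v5) with v1 = True leaves only NOT v5, so v5 = False.
(v5 OR v6): since v5 = False, the clause reduces to (v6). v6 = True.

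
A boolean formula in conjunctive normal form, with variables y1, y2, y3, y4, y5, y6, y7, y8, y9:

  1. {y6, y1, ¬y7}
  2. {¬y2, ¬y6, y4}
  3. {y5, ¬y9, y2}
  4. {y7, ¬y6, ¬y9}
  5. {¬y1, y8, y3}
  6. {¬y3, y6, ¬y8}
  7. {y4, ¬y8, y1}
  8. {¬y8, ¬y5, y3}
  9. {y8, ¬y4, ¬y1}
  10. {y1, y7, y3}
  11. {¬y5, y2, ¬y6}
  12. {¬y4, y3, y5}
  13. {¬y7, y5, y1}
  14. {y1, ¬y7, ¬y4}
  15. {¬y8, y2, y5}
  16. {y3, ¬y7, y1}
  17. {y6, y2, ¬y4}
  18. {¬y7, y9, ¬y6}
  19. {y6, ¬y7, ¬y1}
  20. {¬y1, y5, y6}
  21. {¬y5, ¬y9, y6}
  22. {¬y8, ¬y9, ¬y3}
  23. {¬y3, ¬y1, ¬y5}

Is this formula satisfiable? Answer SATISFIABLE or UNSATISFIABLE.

Try y1 = True.
Try y2 = False.
Set y3 = True and propagate.
  then y5 is forced to False.
  then y9 is forced to False.
  then y8 is forced to False.
  then y4 is forced to False.
  then y6 is forced to True.
  then y7 is forced to False.
So y1=1, y2=0, y3=1, y4=0, y5=0, y6=1, y7=0, y8=0, y9=0 is a satisfying assignment.

SATISFIABLE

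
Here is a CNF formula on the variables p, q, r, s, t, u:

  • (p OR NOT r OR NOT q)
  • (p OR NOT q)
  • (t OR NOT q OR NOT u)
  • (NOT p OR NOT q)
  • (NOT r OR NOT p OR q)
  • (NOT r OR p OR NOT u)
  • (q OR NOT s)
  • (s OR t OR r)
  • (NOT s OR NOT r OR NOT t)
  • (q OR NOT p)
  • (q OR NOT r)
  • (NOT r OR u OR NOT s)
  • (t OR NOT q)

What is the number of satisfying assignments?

2

The models are:
  p=F q=F r=F s=F t=T u=F
  p=F q=F r=F s=F t=T u=T
Count: 2.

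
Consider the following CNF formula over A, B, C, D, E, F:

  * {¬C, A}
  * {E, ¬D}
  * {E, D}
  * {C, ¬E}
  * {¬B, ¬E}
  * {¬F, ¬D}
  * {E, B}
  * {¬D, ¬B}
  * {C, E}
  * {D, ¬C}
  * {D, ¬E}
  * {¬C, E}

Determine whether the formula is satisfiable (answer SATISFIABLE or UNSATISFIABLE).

SATISFIABLE

A occurs only positively in the remaining clauses — set A = True.
F occurs only negated in the remaining clauses — set F = False.
Try B = False.
  then E is forced to True.
  then C is forced to True.
  then D is forced to True.
So A=1  B=0  C=1  D=1  E=1  F=0 is a satisfying assignment.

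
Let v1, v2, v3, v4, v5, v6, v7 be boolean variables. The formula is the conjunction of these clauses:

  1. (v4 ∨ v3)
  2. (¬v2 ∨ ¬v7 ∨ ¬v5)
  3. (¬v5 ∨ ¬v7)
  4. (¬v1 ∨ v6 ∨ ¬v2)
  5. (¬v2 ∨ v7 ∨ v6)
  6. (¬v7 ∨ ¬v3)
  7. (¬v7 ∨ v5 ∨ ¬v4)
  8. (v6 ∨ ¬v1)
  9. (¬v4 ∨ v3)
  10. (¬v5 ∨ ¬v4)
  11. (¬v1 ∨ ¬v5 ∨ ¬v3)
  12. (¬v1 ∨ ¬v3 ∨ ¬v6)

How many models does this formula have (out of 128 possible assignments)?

9

Case analysis on v3 and v5:
  v3=1, v5=1: remaining (v1,v2,v4,v6,v7) ∈ {(0,0,0,0,0); (0,0,0,1,0); (0,1,0,1,0)} — 3.
  v3=1, v5=0: v4 free; 3 ways for (v1,v2,v6,v7) × 2^1 = 6.
  v3=0, v5=1: a clause becomes empty — 0.
  v3=0, v5=0: a clause becomes empty — 0.
Total: 3 + 6 + 0 + 0 = 9.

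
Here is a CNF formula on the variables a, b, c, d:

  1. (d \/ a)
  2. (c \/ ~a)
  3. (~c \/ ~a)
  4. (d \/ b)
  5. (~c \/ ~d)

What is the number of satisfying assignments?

2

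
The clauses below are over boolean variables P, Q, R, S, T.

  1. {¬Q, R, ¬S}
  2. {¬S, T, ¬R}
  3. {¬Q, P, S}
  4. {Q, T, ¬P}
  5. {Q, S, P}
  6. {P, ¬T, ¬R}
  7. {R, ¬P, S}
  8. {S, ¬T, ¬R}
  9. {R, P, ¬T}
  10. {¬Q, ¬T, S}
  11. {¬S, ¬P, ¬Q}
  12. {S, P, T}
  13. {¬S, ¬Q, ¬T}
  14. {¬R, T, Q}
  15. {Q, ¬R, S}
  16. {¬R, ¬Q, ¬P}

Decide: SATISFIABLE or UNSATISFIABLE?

SATISFIABLE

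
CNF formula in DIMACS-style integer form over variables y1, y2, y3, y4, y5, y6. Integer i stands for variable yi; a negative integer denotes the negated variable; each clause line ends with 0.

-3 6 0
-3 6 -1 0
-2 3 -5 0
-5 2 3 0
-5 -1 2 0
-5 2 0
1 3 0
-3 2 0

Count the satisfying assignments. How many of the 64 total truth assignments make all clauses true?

16

Case analysis on y3 and y2:
  y3=T, y2=T: forces y6=T; y1, y4, y5 free → 2^3 = 8.
  y3=T, y2=F: a clause becomes empty — 0.
  y3=F, y2=T: remaining (y1,y4,y5,y6) ∈ {(T,F,F,F); (T,F,F,T); (T,T,F,F); (T,T,F,T)} — 4.
  y3=F, y2=F: remaining (y1,y4,y5,y6) ∈ {(T,F,F,F); (T,F,F,T); (T,T,F,F); (T,T,F,T)} — 4.
Total: 8 + 0 + 4 + 4 = 16.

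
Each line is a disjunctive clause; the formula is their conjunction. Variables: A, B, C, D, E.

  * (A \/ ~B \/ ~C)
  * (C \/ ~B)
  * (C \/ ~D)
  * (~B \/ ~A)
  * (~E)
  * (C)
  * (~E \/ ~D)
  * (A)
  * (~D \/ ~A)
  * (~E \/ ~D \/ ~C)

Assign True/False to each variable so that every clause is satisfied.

A = 1, B = 0, C = 1, D = 0, E = 0

Check each clause:
  1. (~B \/ A \/ ~C) — A is true.
  2. (C \/ ~B) — C is true.
  3. (~D \/ C) — C is true.
  4. (~A \/ ~B) — ~B is true.
  5. (~E) — ~E is true.
  6. (C) — C is true.
  7. (~D \/ ~E) — ~E is true.
  8. (A) — A is true.
  9. (~D \/ ~A) — ~D is true.
  10. (~E \/ ~D \/ ~C) — ~E is true.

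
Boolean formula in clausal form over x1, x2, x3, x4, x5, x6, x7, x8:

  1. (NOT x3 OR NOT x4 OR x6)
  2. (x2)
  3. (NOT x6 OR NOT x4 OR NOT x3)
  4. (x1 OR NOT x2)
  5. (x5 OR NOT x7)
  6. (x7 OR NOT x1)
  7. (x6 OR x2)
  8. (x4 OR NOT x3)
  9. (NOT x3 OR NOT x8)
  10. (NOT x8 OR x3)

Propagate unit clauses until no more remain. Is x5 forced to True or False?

True

Unit clause (x2) sets x2 = True.
From (x1 OR NOT x2) and x2 = True: x1 = True.
(NOT x1 OR x7): since x1 = True, the clause reduces to (x7). x7 = True.
From (NOT x7 OR x5) and x7 = True: x5 = True.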